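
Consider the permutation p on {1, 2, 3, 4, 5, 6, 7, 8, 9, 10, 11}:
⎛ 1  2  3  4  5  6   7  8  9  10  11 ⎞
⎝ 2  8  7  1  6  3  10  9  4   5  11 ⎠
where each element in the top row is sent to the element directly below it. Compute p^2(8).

4

Tracing 8 → 9 → … returns to 8 after 5 steps, so 8 lies in a 5-cycle (1 2 8 9 4).
Advancing 2 steps from 8: 8 → 9 → 4.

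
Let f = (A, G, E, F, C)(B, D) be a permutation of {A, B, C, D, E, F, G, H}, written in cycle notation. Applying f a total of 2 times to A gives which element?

A lies in the 5-cycle (A, G, E, F, C).
Advancing 2 steps from A: A → G → E.

E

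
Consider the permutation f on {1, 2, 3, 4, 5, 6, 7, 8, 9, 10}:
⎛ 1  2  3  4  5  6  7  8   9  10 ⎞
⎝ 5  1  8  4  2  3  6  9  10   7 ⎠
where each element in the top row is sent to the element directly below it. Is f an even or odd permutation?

In disjoint-cycle form the cycle lengths are 6, 3, 1.
A cycle of length ℓ contributes ℓ−1 transpositions, so f is a product of 5 + 2 = 7 transpositions — odd.

odd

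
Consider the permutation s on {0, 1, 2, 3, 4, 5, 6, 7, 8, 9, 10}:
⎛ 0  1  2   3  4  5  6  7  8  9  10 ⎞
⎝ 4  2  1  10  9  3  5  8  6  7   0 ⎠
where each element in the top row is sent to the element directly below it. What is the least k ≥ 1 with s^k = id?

Writing s as disjoint cycles, the cycle lengths are 9, 2.
The order of s is the least common multiple of its cycle lengths: lcm(9, 2) = 18.

18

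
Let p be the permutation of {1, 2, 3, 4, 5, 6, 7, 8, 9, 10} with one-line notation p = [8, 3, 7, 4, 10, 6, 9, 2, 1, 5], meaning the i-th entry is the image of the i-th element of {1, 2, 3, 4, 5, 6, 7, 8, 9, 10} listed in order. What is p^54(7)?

Tracing 7 → 9 → … returns to 7 after 6 steps, so 7 lies in a 6-cycle (1, 8, 2, 3, 7, 9).
Powers repeat with period 6 on this cycle, and 54 mod 6 = 0, so p^54(7) = p^0(7).
So p^54(7) = 7.

7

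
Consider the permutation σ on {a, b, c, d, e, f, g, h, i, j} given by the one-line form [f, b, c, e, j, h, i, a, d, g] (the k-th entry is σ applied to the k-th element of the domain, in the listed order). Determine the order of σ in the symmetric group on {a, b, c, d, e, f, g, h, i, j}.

Writing σ as disjoint cycles, the cycle lengths are 5, 3, 1, 1.
Since disjoint cycles commute, ord(σ) = lcm(5, 3) = 15.

15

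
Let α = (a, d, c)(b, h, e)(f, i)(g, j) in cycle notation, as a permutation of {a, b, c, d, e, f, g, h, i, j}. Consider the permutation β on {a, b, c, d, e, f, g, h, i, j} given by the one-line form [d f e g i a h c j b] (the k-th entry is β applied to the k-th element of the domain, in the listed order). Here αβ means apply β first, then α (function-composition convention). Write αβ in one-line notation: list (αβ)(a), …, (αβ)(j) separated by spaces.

(αβ)(x) = α(β(x)). Computing each image: α(β(a)) = α(d) = c, α(β(b)) = α(f) = i, α(β(c)) = α(e) = b, α(β(d)) = α(g) = j, α(β(e)) = α(i) = f, α(β(f)) = α(a) = d, α(β(g)) = α(h) = e, α(β(h)) = α(c) = a, α(β(i)) = α(j) = g, α(β(j)) = α(b) = h.
Hence αβ = [c i b j f d e a g h].

c i b j f d e a g h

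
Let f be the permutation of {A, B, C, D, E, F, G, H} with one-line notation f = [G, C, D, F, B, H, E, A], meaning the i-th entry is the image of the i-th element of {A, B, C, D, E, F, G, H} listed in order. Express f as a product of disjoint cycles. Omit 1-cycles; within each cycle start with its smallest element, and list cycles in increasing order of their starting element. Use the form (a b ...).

From A: A → G → E → B → C → D → F → H → A, closing the cycle (A G E B C D F H).
Repeating from the next unused element and collecting all non-trivial cycles gives (A G E B C D F H).

(A G E B C D F H)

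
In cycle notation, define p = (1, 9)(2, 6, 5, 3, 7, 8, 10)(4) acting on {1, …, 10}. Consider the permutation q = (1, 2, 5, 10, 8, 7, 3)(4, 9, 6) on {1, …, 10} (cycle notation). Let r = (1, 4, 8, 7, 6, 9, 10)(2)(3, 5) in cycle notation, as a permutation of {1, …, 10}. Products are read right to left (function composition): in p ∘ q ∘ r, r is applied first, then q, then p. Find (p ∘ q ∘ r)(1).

1

Chase 1: r(1) = 4; q(4) = 9; p(9) = 1. Hence (p ∘ q ∘ r)(1) = 1.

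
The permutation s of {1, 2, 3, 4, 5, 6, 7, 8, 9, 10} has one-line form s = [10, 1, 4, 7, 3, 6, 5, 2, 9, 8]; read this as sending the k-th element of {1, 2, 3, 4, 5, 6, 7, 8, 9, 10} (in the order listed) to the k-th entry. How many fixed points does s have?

2

The fixed points (elements with s(x) = x) are {6, 9}, so there are 2.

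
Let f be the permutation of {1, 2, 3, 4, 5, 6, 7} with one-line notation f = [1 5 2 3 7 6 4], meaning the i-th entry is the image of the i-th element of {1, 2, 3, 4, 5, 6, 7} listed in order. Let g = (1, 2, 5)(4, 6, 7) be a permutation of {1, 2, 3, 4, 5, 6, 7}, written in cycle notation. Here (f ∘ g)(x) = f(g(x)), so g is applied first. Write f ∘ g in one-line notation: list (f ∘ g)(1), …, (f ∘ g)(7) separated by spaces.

5 7 2 6 1 4 3

(f ∘ g)(x) = f(g(x)). Computing each image: f(g(1)) = f(2) = 5, f(g(2)) = f(5) = 7, f(g(3)) = f(3) = 2, f(g(4)) = f(6) = 6, f(g(5)) = f(1) = 1, f(g(6)) = f(7) = 4, f(g(7)) = f(4) = 3.
Hence f ∘ g = [5 7 2 6 1 4 3].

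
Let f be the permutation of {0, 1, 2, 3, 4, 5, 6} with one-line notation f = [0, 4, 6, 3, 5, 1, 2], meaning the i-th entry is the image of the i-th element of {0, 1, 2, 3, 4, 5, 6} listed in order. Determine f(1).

4

1 is element number 2 of the domain, and entry number 2 of the one-line form is 4, so f(1) = 4.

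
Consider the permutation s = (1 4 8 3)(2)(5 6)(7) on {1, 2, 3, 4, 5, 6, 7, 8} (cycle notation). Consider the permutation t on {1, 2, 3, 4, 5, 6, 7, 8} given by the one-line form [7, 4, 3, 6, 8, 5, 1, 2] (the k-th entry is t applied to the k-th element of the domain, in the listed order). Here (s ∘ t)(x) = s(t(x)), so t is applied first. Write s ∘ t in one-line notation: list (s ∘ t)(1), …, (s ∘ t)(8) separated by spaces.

(s ∘ t)(x) = s(t(x)). Computing each image: s(t(1)) = s(7) = 7, s(t(2)) = s(4) = 8, s(t(3)) = s(3) = 1, s(t(4)) = s(6) = 5, s(t(5)) = s(8) = 3, s(t(6)) = s(5) = 6, s(t(7)) = s(1) = 4, s(t(8)) = s(2) = 2.
Hence s ∘ t = [7 8 1 5 3 6 4 2].

7 8 1 5 3 6 4 2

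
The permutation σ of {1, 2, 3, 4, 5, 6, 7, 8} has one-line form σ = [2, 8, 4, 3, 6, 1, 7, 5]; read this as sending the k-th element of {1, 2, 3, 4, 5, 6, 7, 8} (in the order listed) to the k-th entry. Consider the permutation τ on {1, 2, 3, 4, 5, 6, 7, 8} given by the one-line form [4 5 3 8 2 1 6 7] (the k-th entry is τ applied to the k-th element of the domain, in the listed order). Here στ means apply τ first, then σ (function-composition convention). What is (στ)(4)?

First apply τ: τ(4) = 8, then σ(8) = 5. Thus (στ)(4) = 5.

5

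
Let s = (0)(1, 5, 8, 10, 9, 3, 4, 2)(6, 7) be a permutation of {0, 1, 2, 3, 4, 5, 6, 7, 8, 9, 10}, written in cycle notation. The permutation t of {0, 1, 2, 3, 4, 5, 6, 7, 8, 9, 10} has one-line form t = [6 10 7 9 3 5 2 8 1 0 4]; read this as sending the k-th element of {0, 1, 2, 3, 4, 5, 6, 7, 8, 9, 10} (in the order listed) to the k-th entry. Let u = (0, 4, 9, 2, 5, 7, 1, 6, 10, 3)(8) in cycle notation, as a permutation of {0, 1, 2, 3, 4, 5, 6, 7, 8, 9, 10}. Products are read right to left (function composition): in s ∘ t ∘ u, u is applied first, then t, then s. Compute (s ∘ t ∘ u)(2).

8

(s ∘ t ∘ u)(2) = s(t(u(2))). u(2) = 5, then t(5) = 5, then s(5) = 8, so the result is 8.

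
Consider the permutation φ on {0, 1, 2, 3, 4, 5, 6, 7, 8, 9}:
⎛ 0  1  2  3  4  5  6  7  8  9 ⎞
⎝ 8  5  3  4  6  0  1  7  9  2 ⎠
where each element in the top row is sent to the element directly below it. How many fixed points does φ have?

The fixed points (elements with φ(x) = x) are {7}, so there is 1.

1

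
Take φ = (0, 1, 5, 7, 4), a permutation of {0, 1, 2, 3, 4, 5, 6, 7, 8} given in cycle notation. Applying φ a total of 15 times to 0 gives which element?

0 lies in the 5-cycle (0, 1, 5, 7, 4).
Since the cycle has length 5, φ^15 acts on it the same as φ^0 (15 mod 5 = 0).
So φ^15(0) = 0.

0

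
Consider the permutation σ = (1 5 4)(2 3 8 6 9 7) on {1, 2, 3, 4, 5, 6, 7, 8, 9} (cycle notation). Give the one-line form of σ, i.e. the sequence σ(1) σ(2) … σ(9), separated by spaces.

Reading each image from the cycles: 1↦5, 2↦3, 3↦8, 4↦1, 5↦4, 6↦9, 7↦2, 8↦6, 9↦7.
Listing these in domain order gives 5 3 8 1 4 9 2 6 7.

5 3 8 1 4 9 2 6 7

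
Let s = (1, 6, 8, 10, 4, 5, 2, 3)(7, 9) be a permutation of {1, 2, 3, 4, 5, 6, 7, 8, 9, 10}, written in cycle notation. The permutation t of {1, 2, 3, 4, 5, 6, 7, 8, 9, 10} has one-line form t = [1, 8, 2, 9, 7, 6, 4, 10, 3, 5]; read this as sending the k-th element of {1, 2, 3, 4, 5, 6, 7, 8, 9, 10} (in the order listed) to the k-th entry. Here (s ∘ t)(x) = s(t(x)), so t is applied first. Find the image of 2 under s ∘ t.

t(2) = 8, then s(8) = 10; composing gives (s ∘ t)(2) = 10.

10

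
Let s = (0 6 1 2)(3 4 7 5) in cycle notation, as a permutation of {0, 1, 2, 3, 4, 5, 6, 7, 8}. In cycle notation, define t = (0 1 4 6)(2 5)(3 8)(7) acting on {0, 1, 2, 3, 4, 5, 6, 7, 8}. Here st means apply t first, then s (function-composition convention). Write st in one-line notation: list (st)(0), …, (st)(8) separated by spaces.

2 7 3 8 1 0 6 5 4

(st)(x) = s(t(x)). Computing each image: s(t(0)) = s(1) = 2, s(t(1)) = s(4) = 7, s(t(2)) = s(5) = 3, s(t(3)) = s(8) = 8, s(t(4)) = s(6) = 1, s(t(5)) = s(2) = 0, s(t(6)) = s(0) = 6, s(t(7)) = s(7) = 5, s(t(8)) = s(3) = 4.
Hence st = [2 7 3 8 1 0 6 5 4].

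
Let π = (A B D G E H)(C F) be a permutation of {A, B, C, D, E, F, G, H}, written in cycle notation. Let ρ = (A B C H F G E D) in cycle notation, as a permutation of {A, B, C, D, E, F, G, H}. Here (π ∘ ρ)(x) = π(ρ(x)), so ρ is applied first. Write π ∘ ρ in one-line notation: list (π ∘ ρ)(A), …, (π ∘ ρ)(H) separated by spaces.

D F A B G E H C

Chase each element through ρ then π: A → B → D; B → C → F; C → H → A; D → A → B; E → D → G; F → G → E; G → E → H; H → F → C.
Collecting the images, π ∘ ρ = [D F A B G E H C].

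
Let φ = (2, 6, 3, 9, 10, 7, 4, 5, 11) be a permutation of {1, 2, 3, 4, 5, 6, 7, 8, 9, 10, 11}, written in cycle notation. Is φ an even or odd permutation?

even

The cycle lengths are 9, 1, 1.
A cycle of length ℓ contributes ℓ−1 transpositions, so φ is a product of 8 transpositions — even.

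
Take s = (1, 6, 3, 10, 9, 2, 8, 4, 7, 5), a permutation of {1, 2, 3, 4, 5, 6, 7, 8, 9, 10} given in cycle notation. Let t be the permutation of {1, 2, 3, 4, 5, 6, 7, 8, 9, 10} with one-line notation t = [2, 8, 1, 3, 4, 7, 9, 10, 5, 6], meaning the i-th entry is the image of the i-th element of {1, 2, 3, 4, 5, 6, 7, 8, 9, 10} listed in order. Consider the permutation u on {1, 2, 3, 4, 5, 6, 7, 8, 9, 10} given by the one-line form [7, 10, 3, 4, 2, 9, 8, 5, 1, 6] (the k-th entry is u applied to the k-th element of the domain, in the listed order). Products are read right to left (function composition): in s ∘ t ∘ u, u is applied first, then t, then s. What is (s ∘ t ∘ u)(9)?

8

(s ∘ t ∘ u)(9) = s(t(u(9))). u(9) = 1, then t(1) = 2, then s(2) = 8, so the result is 8.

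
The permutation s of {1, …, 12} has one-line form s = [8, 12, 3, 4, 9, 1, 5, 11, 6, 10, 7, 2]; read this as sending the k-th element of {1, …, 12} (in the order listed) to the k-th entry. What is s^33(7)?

8

Tracing 7 → 5 → … returns to 7 after 7 steps, so 7 lies in a 7-cycle (1, 8, 11, 7, 5, 9, 6).
Since the cycle has length 7, s^33 acts on it the same as s^5 (33 mod 7 = 5).
Stepping 5 places around the cycle: 7 → 5 → 9 → 6 → 1 → 8.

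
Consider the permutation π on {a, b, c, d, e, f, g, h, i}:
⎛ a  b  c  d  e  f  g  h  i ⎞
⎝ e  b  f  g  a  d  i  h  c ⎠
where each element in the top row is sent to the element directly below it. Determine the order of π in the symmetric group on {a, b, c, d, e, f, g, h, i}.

The disjoint-cycle form of π has cycle lengths 5, 2, 1, 1.
Since disjoint cycles commute, ord(π) = lcm(5, 2) = 10.

10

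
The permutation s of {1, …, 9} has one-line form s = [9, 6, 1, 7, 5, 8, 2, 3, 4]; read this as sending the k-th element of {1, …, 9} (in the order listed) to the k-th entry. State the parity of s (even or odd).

In disjoint-cycle form the cycle lengths are 8, 1.
A cycle is odd iff its length is even; s has 1 even-length cycle, so sgn(s) = (−1)^1 and s is odd.

odd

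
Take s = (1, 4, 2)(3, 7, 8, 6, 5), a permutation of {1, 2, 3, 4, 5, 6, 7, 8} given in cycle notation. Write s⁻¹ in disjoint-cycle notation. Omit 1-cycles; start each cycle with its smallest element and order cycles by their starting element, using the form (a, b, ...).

The inverse reverses each cycle.
Reversing each cycle of s and rotating so the smallest element leads gives (1, 2, 4)(3, 5, 6, 8, 7).

(1, 2, 4)(3, 5, 6, 8, 7)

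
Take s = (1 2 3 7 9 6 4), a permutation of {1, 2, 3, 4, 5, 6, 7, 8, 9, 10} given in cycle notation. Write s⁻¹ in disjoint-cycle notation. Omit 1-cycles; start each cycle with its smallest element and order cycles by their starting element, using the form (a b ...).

(1 4 6 9 7 3 2)

The inverse reverses each cycle.
Reversing each cycle of s and rotating so the smallest element leads gives (1 4 6 9 7 3 2).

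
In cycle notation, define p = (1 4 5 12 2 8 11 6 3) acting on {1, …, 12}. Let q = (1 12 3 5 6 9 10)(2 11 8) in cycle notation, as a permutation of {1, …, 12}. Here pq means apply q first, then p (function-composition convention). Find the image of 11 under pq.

(pq)(11) = p(q(11)). q(11) = 8, then p(8) = 11. So (pq)(11) = 11.

11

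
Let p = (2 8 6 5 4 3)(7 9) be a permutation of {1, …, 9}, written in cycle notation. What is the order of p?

The cycle type of p is (6, 2, 1).
Since disjoint cycles commute, ord(p) = lcm(6, 2) = 6.

6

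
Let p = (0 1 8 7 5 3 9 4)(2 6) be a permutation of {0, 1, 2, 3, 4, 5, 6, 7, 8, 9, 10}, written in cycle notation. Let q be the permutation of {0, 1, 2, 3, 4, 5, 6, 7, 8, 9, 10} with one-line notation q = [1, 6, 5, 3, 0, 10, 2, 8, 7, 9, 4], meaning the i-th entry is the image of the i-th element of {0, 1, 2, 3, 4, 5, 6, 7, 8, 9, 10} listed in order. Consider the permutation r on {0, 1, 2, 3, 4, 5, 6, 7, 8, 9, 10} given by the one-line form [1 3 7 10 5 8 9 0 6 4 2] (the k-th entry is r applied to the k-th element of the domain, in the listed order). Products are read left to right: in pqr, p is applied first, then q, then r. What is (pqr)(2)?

7

Apply the permutations in order: p(2) = 6, then q(6) = 2, then r(2) = 7. So (pqr)(2) = 7.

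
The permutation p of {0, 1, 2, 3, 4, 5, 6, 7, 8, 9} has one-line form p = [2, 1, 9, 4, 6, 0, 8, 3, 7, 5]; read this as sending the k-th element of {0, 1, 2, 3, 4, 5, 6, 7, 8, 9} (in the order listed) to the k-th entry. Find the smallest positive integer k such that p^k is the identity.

Writing p as disjoint cycles, the cycle lengths are 5, 4, 1.
The order of p is the least common multiple of its cycle lengths: lcm(5, 4) = 20.

20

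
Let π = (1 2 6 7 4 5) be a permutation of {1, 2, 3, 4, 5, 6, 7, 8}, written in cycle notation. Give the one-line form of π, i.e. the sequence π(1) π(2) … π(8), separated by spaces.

Each element maps to the next entry in its cycle (wrapping to the front): 1→2, 2→6, 3→3, 4→5, 5→1, 6→7, 7→4, 8→8.
Listing these in domain order gives 2 6 3 5 1 7 4 8.

2 6 3 5 1 7 4 8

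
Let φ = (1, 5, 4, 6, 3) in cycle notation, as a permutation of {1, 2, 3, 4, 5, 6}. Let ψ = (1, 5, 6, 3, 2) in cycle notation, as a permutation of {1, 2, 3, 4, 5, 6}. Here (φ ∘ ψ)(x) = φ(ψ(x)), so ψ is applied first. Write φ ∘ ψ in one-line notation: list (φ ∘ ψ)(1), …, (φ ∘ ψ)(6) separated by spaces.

4 5 2 6 3 1

Chase each element through ψ then φ: 1 → 5 → 4; 2 → 1 → 5; 3 → 2 → 2; 4 → 4 → 6; 5 → 6 → 3; 6 → 3 → 1.
Collecting the images, φ ∘ ψ = [4 5 2 6 3 1].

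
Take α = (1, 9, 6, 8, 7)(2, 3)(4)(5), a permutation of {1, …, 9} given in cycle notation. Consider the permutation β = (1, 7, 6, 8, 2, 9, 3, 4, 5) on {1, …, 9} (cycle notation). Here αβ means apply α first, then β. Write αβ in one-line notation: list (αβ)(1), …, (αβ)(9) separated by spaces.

Chase each element through α then β: 1 → 9 → 3; 2 → 3 → 4; 3 → 2 → 9; 4 → 4 → 5; 5 → 5 → 1; 6 → 8 → 2; 7 → 1 → 7; 8 → 7 → 6; 9 → 6 → 8.
So αβ in one-line form is 3 4 9 5 1 2 7 6 8.

3 4 9 5 1 2 7 6 8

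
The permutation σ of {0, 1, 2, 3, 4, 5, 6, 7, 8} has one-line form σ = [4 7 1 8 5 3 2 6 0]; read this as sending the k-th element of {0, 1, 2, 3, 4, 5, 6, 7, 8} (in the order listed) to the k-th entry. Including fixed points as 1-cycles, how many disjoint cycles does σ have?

2

The cycle decomposition is (0, 4, 5, 3, 8)(1, 7, 6, 2), which has 2 cycles (counting 1-cycles).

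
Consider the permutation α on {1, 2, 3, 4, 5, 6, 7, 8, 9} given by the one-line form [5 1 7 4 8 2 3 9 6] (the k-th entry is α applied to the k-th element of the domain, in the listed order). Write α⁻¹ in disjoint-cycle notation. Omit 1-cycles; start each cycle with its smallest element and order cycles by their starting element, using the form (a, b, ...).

(1, 2, 6, 9, 8, 5)(3, 7)

First write α in disjoint cycles: (1, 5, 8, 9, 6, 2)(3, 7).
The inverse reverses every cycle; in canonical form, α⁻¹ = (1, 2, 6, 9, 8, 5)(3, 7).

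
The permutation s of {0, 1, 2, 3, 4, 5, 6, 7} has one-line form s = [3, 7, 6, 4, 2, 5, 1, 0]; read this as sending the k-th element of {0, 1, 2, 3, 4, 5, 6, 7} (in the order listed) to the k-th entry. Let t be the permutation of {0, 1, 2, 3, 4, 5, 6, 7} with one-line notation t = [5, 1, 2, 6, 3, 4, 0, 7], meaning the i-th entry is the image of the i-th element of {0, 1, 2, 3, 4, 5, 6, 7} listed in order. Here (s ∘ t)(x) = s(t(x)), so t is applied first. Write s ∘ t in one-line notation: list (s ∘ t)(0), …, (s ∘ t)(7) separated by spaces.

5 7 6 1 4 2 3 0

(s ∘ t)(x) = s(t(x)). Computing each image: s(t(0)) = s(5) = 5, s(t(1)) = s(1) = 7, s(t(2)) = s(2) = 6, s(t(3)) = s(6) = 1, s(t(4)) = s(3) = 4, s(t(5)) = s(4) = 2, s(t(6)) = s(0) = 3, s(t(7)) = s(7) = 0.
Hence s ∘ t = [5 7 6 1 4 2 3 0].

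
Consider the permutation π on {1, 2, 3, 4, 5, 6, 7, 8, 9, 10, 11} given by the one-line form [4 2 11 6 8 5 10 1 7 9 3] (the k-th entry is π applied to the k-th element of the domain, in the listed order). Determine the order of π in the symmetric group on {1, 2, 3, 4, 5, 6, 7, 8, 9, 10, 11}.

Writing π as disjoint cycles, the cycle lengths are 5, 3, 2, 1.
The order is lcm(5, 3, 2) = 30.

30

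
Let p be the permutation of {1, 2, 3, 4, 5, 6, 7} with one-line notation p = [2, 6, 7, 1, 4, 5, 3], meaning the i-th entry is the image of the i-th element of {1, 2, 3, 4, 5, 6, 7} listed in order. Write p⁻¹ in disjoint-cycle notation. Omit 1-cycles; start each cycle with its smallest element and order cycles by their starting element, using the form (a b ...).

(1 4 5 6 2)(3 7)

The cycle decomposition of p is (1 2 6 5 4)(3 7).
Reversing each cycle (and rotating so the smallest element leads) gives p⁻¹ = (1 4 5 6 2)(3 7).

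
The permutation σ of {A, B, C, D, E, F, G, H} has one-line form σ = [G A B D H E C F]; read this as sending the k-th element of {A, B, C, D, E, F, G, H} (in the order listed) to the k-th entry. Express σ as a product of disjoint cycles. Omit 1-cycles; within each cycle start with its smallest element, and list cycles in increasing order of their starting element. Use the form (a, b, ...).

Start at A and follow images: A → G → C → B → A, giving the cycle (A, G, C, B).
Repeating from the next unused element and collecting all non-trivial cycles gives (A, G, C, B)(E, H, F).

(A, G, C, B)(E, H, F)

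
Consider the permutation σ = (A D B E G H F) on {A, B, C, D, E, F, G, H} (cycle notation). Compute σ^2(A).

A lies in the 7-cycle (A D B E G H F).
Advancing 2 steps from A: A → D → B.

B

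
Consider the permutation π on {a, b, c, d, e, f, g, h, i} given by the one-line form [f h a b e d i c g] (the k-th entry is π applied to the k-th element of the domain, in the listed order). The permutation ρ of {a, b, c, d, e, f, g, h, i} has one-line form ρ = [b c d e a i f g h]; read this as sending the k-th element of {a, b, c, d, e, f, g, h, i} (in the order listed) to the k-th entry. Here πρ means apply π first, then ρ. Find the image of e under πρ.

First apply π: π(e) = e, then ρ(e) = a. Thus (πρ)(e) = a.

a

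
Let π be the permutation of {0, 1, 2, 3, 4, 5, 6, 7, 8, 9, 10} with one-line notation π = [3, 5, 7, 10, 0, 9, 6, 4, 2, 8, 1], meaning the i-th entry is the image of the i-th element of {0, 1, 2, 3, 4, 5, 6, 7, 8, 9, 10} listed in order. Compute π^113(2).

Tracing 2 → 7 → … returns to 2 after 10 steps, so 2 lies in a 10-cycle (0, 3, 10, 1, 5, 9, 8, 2, 7, 4).
On a 10-cycle, π^10 is the identity, so π^113 = π^3 there (113 ≡ 3 mod 10).
Advancing 3 steps from 2: 2 → 7 → 4 → 0.

0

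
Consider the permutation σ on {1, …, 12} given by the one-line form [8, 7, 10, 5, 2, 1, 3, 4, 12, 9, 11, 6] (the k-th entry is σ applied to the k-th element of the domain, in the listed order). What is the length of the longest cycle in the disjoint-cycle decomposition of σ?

11

Decomposing into disjoint cycles gives (1, 8, 4, 5, 2, 7, 3, 10, 9, 12, 6); the longest has length 11.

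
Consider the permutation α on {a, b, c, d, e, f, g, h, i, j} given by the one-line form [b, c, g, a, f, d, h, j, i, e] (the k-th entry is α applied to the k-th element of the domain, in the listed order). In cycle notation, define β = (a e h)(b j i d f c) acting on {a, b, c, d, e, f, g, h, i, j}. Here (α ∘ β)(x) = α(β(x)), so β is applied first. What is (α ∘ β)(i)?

a

(α ∘ β)(i) = α(β(i)). β(i) = d, then α(d) = a. So (α ∘ β)(i) = a.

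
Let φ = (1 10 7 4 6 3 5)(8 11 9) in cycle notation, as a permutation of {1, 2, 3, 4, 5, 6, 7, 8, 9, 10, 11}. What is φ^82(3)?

4

3 lies in the 7-cycle (1 10 7 4 6 3 5).
Powers repeat with period 7 on this cycle, and 82 mod 7 = 5, so φ^82(3) = φ^5(3).
Stepping 5 places around the cycle: 3 → 5 → 1 → 10 → 7 → 4.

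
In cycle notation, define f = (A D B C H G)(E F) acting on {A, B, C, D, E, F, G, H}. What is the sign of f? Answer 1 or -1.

The cycle lengths are 6, 2.
A cycle is odd iff its length is even; f has 2 even-length cycles, so sgn(f) = (−1)^2 and f is even.

1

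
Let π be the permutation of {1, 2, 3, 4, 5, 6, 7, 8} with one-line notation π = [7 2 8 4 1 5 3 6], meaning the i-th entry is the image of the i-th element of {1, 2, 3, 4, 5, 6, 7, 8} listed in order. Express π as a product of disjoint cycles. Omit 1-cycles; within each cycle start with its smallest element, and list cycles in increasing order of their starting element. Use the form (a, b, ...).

(1, 7, 3, 8, 6, 5)

Iterating π from 1 gives 1 → 7 → 3 → 8 → 6 → 5 → 1; that is the 6-cycle (1, 7, 3, 8, 6, 5).
Repeating from the next unused element and collecting all non-trivial cycles gives (1, 7, 3, 8, 6, 5).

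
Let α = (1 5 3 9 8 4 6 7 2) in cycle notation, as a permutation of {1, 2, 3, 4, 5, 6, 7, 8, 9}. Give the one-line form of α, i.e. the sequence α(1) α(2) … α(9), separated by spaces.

Image by image: 1→5, 2→1, 3→9, 4→6, 5→3, 6→7, 7→2, 8→4, 9→8.
So the one-line form is 5 1 9 6 3 7 2 4 8.

5 1 9 6 3 7 2 4 8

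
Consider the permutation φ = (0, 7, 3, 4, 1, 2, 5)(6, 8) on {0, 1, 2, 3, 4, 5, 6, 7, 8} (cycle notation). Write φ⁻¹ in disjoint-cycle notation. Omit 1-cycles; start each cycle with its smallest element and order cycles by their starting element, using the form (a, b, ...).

(0, 5, 2, 1, 4, 3, 7)(6, 8)

The inverse reverses each cycle.
Reversing each cycle of φ and rotating so the smallest element leads gives (0, 5, 2, 1, 4, 3, 7)(6, 8).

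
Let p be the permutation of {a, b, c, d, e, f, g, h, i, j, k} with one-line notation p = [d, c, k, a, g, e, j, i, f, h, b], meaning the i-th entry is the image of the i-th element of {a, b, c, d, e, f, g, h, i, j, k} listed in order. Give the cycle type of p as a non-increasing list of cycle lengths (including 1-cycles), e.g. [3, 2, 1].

The disjoint cycles are (a d)(b c k)(e g j h i f), with lengths 6, 3, 2 in non-increasing order.

[6, 3, 2]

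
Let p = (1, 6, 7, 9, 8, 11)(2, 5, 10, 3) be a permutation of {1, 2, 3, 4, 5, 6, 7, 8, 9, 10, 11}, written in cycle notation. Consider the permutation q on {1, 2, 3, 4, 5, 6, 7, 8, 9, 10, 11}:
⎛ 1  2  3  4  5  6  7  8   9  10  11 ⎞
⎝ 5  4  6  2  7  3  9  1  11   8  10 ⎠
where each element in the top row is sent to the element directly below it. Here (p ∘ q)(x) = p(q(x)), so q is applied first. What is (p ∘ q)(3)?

7

q(3) = 6, then p(6) = 7; composing gives (p ∘ q)(3) = 7.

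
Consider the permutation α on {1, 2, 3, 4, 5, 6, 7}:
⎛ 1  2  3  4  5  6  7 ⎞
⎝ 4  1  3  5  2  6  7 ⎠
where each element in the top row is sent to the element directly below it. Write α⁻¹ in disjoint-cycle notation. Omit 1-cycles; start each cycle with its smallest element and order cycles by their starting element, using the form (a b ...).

The cycle decomposition of α is (1 4 5 2).
Reversing each cycle (and rotating so the smallest element leads) gives α⁻¹ = (1 2 5 4).

(1 2 5 4)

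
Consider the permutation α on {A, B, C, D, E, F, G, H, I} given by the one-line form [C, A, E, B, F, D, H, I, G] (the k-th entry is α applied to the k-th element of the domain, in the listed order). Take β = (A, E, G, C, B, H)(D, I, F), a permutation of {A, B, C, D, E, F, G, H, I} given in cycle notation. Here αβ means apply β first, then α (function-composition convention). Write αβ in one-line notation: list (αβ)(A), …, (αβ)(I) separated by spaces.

F I A G H B E C D

Chase each element through β then α: A → E → F; B → H → I; C → B → A; D → I → G; E → G → H; F → D → B; G → C → E; H → A → C; I → F → D.
So αβ in one-line form is F I A G H B E C D.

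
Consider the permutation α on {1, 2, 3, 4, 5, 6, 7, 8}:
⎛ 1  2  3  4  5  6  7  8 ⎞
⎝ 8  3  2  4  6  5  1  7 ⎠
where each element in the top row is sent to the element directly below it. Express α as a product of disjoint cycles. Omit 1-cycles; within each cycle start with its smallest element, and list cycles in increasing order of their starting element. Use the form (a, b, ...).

Start at 1 and follow images: 1 → 8 → 7 → 1, giving the cycle (1, 8, 7).
Continuing from each remaining unvisited element yields (1, 8, 7)(2, 3)(5, 6).

(1, 8, 7)(2, 3)(5, 6)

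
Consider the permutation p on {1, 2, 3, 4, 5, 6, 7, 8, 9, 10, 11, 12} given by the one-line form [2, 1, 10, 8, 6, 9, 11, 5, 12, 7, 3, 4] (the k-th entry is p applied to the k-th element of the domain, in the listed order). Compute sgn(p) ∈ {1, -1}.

-1

In disjoint-cycle form the cycle lengths are 6, 4, 2.
A cycle is odd iff its length is even; p has 3 even-length cycles, so sgn(p) = (−1)^3 and p is odd.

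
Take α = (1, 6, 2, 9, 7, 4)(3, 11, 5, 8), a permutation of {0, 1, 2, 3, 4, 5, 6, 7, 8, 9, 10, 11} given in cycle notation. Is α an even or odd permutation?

The cycle lengths are 6, 4, 1, 1.
A cycle of length ℓ contributes ℓ−1 transpositions, so α is a product of 5 + 3 = 8 transpositions — even.

even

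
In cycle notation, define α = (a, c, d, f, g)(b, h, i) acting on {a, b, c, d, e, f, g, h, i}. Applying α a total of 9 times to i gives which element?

i lies in the 3-cycle (b, h, i).
On a 3-cycle, α^3 is the identity, so α^9 = α^0 there (9 ≡ 0 mod 3).
So α^9(i) = i.

i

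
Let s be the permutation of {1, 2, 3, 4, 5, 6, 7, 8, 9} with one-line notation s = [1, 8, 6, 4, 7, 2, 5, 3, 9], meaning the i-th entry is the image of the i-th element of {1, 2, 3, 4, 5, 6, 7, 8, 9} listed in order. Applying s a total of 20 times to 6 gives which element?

6

Tracing 6 → 2 → … returns to 6 after 4 steps, so 6 lies in a 4-cycle (2 8 3 6).
Since the cycle has length 4, s^20 acts on it the same as s^0 (20 mod 4 = 0).
So s^20(6) = 6.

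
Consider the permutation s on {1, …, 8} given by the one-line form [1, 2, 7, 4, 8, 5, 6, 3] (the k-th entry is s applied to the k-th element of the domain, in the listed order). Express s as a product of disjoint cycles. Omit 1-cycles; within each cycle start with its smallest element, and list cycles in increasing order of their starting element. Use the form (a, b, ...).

(3, 7, 6, 5, 8)

Start at 3 and follow images: 3 → 7 → 6 → 5 → 8 → 3, giving the cycle (3, 7, 6, 5, 8).
Continuing from each remaining unvisited element yields (3, 7, 6, 5, 8).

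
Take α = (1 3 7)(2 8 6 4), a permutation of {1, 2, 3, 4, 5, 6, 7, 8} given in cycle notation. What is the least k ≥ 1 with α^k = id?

12

The disjoint cycles have lengths 4, 3, 1.
Since disjoint cycles commute, ord(α) = lcm(4, 3) = 12.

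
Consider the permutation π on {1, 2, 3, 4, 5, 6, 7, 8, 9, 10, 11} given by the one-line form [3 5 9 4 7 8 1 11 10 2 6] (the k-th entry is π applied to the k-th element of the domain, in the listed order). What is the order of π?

21

The disjoint-cycle form of π has cycle lengths 7, 3, 1.
Since disjoint cycles commute, ord(π) = lcm(7, 3) = 21.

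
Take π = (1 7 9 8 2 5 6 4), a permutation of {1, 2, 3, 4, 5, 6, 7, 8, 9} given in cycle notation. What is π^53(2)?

2 lies in the 8-cycle (1 7 9 8 2 5 6 4).
Powers repeat with period 8 on this cycle, and 53 mod 8 = 5, so π^53(2) = π^5(2).
Advancing 5 steps from 2: 2 → 5 → 6 → 4 → 1 → 7.

7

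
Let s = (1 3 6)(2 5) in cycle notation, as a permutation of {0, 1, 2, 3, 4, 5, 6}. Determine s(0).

0

0 does not appear in any cycle of s, so it is a fixed point: s(0) = 0.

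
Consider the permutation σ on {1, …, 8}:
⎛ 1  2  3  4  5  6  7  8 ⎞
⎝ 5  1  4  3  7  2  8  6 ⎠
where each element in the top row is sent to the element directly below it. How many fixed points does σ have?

No element satisfies σ(x) = x, so there are 0 fixed points.

0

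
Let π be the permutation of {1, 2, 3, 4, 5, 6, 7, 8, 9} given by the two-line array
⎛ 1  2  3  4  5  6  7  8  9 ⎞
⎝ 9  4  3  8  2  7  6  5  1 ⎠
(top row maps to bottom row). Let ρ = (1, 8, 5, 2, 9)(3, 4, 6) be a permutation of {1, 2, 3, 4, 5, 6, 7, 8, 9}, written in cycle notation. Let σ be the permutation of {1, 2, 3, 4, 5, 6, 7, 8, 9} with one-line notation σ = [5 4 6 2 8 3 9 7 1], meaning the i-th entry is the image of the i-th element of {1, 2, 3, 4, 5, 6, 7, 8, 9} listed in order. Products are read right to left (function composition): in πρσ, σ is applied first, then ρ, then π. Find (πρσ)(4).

(πρσ)(4) = π(ρ(σ(4))). σ(4) = 2, then ρ(2) = 9, then π(9) = 1, so the result is 1.

1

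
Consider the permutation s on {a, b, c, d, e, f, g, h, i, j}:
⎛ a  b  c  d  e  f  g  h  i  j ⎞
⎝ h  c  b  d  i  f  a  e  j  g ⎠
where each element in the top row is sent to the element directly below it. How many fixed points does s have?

The fixed points (elements with s(x) = x) are {d, f}, so there are 2.

2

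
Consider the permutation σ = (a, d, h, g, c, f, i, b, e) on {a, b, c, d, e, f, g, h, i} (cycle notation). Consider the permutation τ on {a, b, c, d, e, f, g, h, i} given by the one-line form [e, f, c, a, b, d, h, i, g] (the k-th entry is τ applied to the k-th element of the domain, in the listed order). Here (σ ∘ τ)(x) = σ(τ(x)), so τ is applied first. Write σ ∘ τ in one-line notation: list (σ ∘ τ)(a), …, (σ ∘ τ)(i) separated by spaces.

(σ ∘ τ)(x) = σ(τ(x)). Computing each image: σ(τ(a)) = σ(e) = a, σ(τ(b)) = σ(f) = i, σ(τ(c)) = σ(c) = f, σ(τ(d)) = σ(a) = d, σ(τ(e)) = σ(b) = e, σ(τ(f)) = σ(d) = h, σ(τ(g)) = σ(h) = g, σ(τ(h)) = σ(i) = b, σ(τ(i)) = σ(g) = c.
Hence σ ∘ τ = [a i f d e h g b c].

a i f d e h g b c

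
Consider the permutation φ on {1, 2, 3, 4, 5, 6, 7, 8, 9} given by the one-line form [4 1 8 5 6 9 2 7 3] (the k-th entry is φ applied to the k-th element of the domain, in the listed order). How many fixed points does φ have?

0

No element satisfies φ(x) = x, so there are 0 fixed points.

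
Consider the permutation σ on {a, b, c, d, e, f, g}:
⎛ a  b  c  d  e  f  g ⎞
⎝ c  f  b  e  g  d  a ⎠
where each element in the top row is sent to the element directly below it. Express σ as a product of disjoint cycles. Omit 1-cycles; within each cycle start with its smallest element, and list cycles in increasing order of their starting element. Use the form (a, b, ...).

(a, c, b, f, d, e, g)

From a: a → c → b → f → d → e → g → a, closing the cycle (a, c, b, f, d, e, g).
Continuing from each remaining unvisited element yields (a, c, b, f, d, e, g).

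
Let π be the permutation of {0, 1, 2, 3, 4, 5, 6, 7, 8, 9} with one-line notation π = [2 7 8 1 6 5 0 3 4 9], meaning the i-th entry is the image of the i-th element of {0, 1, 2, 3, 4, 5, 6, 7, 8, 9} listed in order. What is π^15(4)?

4

Tracing 4 → 6 → … returns to 4 after 5 steps, so 4 lies in a 5-cycle (0 2 8 4 6).
On a 5-cycle, π^5 is the identity, so π^15 = π^0 there (15 ≡ 0 mod 5).
So π^15(4) = 4.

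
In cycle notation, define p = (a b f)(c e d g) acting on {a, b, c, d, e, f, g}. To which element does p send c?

e

c appears in (c e d g); the next entry (wrapping around) is e.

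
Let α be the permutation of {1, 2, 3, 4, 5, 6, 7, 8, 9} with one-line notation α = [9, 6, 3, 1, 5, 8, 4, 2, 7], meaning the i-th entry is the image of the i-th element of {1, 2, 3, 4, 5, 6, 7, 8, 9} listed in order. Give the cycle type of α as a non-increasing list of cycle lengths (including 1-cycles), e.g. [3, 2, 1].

[4, 3, 1, 1]

The disjoint cycles are (1 9 7 4)(2 6 8)(3)(5), with lengths 4, 3, 1, 1 in non-increasing order.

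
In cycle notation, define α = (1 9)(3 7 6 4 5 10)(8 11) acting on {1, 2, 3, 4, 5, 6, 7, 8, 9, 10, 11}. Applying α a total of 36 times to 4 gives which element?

4

4 lies in the 6-cycle (3 7 6 4 5 10).
Since the cycle has length 6, α^36 acts on it the same as α^0 (36 mod 6 = 0).
So α^36(4) = 4.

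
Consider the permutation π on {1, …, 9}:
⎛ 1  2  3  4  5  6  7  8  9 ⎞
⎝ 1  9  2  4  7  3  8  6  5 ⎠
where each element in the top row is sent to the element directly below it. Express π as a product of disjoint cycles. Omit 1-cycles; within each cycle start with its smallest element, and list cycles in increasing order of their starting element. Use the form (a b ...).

(2 9 5 7 8 6 3)

Start at 2 and follow images: 2 → 9 → 5 → 7 → 8 → 6 → 3 → 2, giving the cycle (2 9 5 7 8 6 3).
Repeating from the next unused element and collecting all non-trivial cycles gives (2 9 5 7 8 6 3).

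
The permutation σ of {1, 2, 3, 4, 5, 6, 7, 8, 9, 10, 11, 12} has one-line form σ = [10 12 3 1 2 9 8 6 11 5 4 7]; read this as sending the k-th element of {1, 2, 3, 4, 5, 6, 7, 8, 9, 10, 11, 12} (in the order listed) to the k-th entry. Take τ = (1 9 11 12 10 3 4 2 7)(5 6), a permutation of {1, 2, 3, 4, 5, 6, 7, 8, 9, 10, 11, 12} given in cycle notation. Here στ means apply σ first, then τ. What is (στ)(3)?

σ(3) = 3, then τ(3) = 4; composing gives (στ)(3) = 4.

4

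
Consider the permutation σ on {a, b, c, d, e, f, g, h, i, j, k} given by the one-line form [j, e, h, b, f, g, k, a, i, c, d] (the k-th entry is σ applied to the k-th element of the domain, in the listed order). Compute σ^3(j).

a

Tracing j → c → … returns to j after 4 steps, so j lies in a 4-cycle (a j c h).
Stepping 3 places around the cycle: j → c → h → a.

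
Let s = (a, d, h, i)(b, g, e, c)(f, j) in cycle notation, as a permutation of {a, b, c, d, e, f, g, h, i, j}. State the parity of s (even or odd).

The cycle lengths are 4, 4, 2.
A cycle is odd iff its length is even; s has 3 even-length cycles, so sgn(s) = (−1)^3 and s is odd.

odd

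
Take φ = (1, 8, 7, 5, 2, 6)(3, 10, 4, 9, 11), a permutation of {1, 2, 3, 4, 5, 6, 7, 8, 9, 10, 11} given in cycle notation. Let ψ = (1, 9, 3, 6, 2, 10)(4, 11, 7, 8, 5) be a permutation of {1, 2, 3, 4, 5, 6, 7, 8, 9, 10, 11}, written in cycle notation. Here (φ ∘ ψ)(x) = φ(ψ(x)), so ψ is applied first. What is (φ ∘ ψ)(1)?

First apply ψ: ψ(1) = 9, then φ(9) = 11. Thus (φ ∘ ψ)(1) = 11.

11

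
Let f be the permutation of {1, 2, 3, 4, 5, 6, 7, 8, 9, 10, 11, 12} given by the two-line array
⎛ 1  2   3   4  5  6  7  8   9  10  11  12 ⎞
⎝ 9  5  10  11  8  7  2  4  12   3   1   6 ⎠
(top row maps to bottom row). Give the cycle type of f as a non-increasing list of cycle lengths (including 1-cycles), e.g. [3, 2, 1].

The disjoint cycles are (1, 9, 12, 6, 7, 2, 5, 8, 4, 11)(3, 10), with lengths 10, 2 in non-increasing order.

[10, 2]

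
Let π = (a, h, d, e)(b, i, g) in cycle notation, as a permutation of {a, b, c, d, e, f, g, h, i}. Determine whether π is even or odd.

odd

The cycle lengths are 4, 3, 1, 1.
A cycle of length ℓ contributes ℓ−1 transpositions, so π is a product of 3 + 2 = 5 transpositions — odd.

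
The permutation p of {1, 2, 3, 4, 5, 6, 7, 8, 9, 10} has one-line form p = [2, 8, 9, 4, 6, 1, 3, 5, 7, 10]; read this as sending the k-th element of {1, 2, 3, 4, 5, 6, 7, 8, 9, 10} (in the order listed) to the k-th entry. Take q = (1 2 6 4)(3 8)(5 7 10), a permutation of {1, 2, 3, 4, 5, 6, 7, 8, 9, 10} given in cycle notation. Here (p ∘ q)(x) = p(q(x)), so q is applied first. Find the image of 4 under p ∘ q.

2

First apply q: q(4) = 1, then p(1) = 2. Thus (p ∘ q)(4) = 2.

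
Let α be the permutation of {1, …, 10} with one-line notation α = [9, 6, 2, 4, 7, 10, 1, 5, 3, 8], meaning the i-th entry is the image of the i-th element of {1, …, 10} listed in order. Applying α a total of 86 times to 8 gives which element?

Tracing 8 → 5 → … returns to 8 after 9 steps, so 8 lies in a 9-cycle (1, 9, 3, 2, 6, 10, 8, 5, 7).
Powers repeat with period 9 on this cycle, and 86 mod 9 = 5, so α^86(8) = α^5(8).
Stepping 5 places around the cycle: 8 → 5 → 7 → 1 → 9 → 3.

3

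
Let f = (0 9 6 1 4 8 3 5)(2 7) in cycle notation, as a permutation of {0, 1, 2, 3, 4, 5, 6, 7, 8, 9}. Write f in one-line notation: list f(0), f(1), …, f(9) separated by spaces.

Each element maps to the next entry in its cycle (wrapping to the front): 0↦9, 1↦4, 2↦7, 3↦5, 4↦8, 5↦0, 6↦1, 7↦2, 8↦3, 9↦6.
Listing these in domain order gives 9 4 7 5 8 0 1 2 3 6.

9 4 7 5 8 0 1 2 3 6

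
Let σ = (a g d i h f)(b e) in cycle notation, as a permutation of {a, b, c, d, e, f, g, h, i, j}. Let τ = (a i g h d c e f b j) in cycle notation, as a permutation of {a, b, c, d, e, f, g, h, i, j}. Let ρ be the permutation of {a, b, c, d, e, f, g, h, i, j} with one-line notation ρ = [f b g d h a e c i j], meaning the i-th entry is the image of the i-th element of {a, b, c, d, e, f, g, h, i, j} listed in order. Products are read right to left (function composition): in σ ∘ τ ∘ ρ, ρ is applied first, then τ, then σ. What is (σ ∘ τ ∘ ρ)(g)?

(σ ∘ τ ∘ ρ)(g) = σ(τ(ρ(g))). ρ(g) = e, then τ(e) = f, then σ(f) = a, so the result is a.

a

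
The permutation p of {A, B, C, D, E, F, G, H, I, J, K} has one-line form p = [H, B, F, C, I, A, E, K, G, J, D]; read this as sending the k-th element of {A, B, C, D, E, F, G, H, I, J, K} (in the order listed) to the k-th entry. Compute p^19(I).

Tracing I → G → … returns to I after 3 steps, so I lies in a 3-cycle (E, I, G).
Since the cycle has length 3, p^19 acts on it the same as p^1 (19 mod 3 = 1).
Advancing 1 step from I: I → G.

G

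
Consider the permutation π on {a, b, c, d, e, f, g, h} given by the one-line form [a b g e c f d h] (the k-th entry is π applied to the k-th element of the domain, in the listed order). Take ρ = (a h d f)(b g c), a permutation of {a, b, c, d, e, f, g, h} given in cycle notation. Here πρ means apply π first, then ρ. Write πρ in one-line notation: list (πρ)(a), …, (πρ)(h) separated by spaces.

(πρ)(x) = ρ(π(x)). Computing each image: ρ(π(a)) = ρ(a) = h, ρ(π(b)) = ρ(b) = g, ρ(π(c)) = ρ(g) = c, ρ(π(d)) = ρ(e) = e, ρ(π(e)) = ρ(c) = b, ρ(π(f)) = ρ(f) = a, ρ(π(g)) = ρ(d) = f, ρ(π(h)) = ρ(h) = d.
Hence πρ = [h g c e b a f d].

h g c e b a f d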